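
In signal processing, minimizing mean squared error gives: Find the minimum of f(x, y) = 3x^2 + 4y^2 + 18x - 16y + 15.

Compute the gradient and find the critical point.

f(x,y) = 3x^2 + 4y^2 + 18x - 16y + 15
df/dx = 6x + (18) = 0  =>  x = -3
df/dy = 8y + (-16) = 0  =>  y = 2
f(-3, 2) = 3*(-3)^2 + 4*(2)^2 + 18*(-3) + -16*(2) + 15 = -28
Hessian is diagonal with entries 6, 8 > 0, so this is a minimum.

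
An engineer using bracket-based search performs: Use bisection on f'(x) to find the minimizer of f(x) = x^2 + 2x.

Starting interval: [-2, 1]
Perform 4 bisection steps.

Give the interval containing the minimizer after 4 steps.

Finding critical point of f(x) = x^2 + 2x using bisection on f'(x) = 2x + 2.
f'(x) = 0 when x = -1.
Starting interval: [-2, 1]
Step 1: mid = -1/2, f'(mid) = 1, new interval = [-2, -1/2]
Step 2: mid = -5/4, f'(mid) = -1/2, new interval = [-5/4, -1/2]
Step 3: mid = -7/8, f'(mid) = 1/4, new interval = [-5/4, -7/8]
Step 4: mid = -17/16, f'(mid) = -1/8, new interval = [-17/16, -7/8]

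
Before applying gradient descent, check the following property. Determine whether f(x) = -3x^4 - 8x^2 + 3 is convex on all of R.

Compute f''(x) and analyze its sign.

f(x) = -3x^4 - 8x^2 + 3
f'(x) = -12x^3 + -16x
f''(x) = -36x^2 + -16
f''(x) = -36x^2 + -16 <= -16 < 0 for all x
Therefore, f is concave on R.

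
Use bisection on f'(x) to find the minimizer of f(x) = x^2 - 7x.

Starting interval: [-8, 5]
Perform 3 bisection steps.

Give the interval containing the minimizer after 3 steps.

Finding critical point of f(x) = x^2 - 7x using bisection on f'(x) = 2x + -7.
f'(x) = 0 when x = 7/2.
Starting interval: [-8, 5]
Step 1: mid = -3/2, f'(mid) = -10, new interval = [-3/2, 5]
Step 2: mid = 7/4, f'(mid) = -7/2, new interval = [7/4, 5]
Step 3: mid = 27/8, f'(mid) = -1/4, new interval = [27/8, 5]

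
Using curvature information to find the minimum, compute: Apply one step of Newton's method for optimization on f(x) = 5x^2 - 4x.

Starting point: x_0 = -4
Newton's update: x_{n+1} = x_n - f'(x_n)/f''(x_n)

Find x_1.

f(x) = 5x^2 - 4x
f'(x) = 10x + (-4), f''(x) = 10
Newton step: x_1 = x_0 - f'(x_0)/f''(x_0)
f'(-4) = -44
x_1 = -4 - -44/10 = 2/5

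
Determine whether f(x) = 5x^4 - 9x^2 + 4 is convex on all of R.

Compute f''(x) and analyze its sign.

f(x) = 5x^4 - 9x^2 + 4
f'(x) = 20x^3 + -18x
f''(x) = 60x^2 + -18
f''(0) = -18 < 0, so not convex near x = 0
Therefore, f is not globally convex on R.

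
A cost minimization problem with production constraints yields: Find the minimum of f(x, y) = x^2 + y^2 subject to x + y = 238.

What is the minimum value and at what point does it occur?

Substitute y = 238 - x into f(x,y) = x^2 + y^2:
g(x) = x^2 + (238 - x)^2 = 2x^2 - 476x + 56644
g'(x) = 4x - 476 = 0  =>  x = 119
y = 238 - 119 = 119
Minimum value = 119^2 + 119^2 = 28322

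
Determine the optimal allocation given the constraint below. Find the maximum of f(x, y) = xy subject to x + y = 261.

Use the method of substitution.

Substitute y = 261 - x into f(x,y) = xy:
g(x) = x(261 - x) = 261x - x^2
g'(x) = 261 - 2x = 0  =>  x = 261/2
y = 261 - 261/2 = 261/2
Maximum value = (261/2) * (261/2) = 68121/4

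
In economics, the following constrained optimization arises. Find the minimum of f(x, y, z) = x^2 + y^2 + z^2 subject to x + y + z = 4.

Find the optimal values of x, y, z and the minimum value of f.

Using Lagrange multipliers on f = x^2 + y^2 + z^2 with constraint x + y + z = 4:
Conditions: 2*1*x = lambda, 2*1*y = lambda, 2*1*z = lambda
So x = lambda/2, y = lambda/2, z = lambda/2
Substituting into constraint: lambda * (3/2) = 4
lambda = 8/3
x = 4/3, y = 4/3, z = 4/3
Minimum value = 16/3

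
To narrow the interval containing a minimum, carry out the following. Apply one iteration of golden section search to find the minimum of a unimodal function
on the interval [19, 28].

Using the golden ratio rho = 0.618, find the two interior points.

Golden section search on [19, 28].
Golden ratio rho = 0.618 (approx).
Interior points:
  x_1 = 19 + (1-0.618)*9 = 22.4380
  x_2 = 19 + 0.618*9 = 24.5620
Compare f(x_1) and f(x_2) to determine which subinterval to keep.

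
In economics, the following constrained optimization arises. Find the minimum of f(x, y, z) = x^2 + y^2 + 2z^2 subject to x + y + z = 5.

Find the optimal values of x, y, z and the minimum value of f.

Using Lagrange multipliers on f = x^2 + y^2 + 2z^2 with constraint x + y + z = 5:
Conditions: 2*1*x = lambda, 2*1*y = lambda, 2*2*z = lambda
So x = lambda/2, y = lambda/2, z = lambda/4
Substituting into constraint: lambda * (5/4) = 5
lambda = 4
x = 2, y = 2, z = 1
Minimum value = 10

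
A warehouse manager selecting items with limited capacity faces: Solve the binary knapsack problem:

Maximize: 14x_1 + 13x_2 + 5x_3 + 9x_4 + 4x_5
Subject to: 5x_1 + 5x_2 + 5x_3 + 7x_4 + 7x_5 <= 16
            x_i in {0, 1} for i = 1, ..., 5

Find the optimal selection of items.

Items: item 1 (v=14, w=5), item 2 (v=13, w=5), item 3 (v=5, w=5), item 4 (v=9, w=7), item 5 (v=4, w=7)
Capacity: 16
Checking all 32 subsets (w = total weight, v = total value):
  {}: w = 0, v = 0
  {1}: w = 5, v = 14
  {2}: w = 5, v = 13
  {3}: w = 5, v = 5
  {4}: w = 7, v = 9
  {5}: w = 7, v = 4
  {1, 2}: w = 10, v = 27
  {1, 3}: w = 10, v = 19
  {1, 4}: w = 12, v = 23
  {1, 5}: w = 12, v = 18
  {2, 3}: w = 10, v = 18
  {2, 4}: w = 12, v = 22
  {2, 5}: w = 12, v = 17
  {3, 4}: w = 12, v = 14
  {3, 5}: w = 12, v = 9
  {4, 5}: w = 14, v = 13
  {1, 2, 3}: w = 15, v = 32
  {1, 2, 4}: w = 17 > 16, infeasible
  {1, 2, 5}: w = 17 > 16, infeasible
  {1, 3, 4}: w = 17 > 16, infeasible
  {1, 3, 5}: w = 17 > 16, infeasible
  {1, 4, 5}: w = 19 > 16, infeasible
  {2, 3, 4}: w = 17 > 16, infeasible
  {2, 3, 5}: w = 17 > 16, infeasible
  {2, 4, 5}: w = 19 > 16, infeasible
  {3, 4, 5}: w = 19 > 16, infeasible
  {1, 2, 3, 4}: w = 22 > 16, infeasible
  {1, 2, 3, 5}: w = 22 > 16, infeasible
  {1, 2, 4, 5}: w = 24 > 16, infeasible
  {1, 3, 4, 5}: w = 24 > 16, infeasible
  {2, 3, 4, 5}: w = 24 > 16, infeasible
  {1, 2, 3, 4, 5}: w = 29 > 16, infeasible
Best feasible subset: items [1, 2, 3]
Total weight: 15 <= 16, total value: 32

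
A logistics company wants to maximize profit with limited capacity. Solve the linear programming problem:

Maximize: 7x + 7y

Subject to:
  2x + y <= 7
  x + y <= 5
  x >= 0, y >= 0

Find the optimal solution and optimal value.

Feasible vertices: (0, 0), (0, 5), (2, 3), (7/2, 0)
Objective 7x + 7y at each:
  (0, 0): 0
  (0, 5): 35
  (2, 3): 35
  (7/2, 0): 49/2
Maximum is 35 at (0, 5).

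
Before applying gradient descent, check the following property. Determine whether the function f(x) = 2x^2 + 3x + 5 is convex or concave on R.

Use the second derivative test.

f(x) = 2x^2 + 3x + 5
f'(x) = 4x + 3
f''(x) = 4
Since f''(x) = 4 > 0 for all x, f is convex on R.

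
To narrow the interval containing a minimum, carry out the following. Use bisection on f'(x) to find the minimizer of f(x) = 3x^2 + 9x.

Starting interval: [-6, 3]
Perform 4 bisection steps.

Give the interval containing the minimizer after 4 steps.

Finding critical point of f(x) = 3x^2 + 9x using bisection on f'(x) = 6x + 9.
f'(x) = 0 when x = -3/2.
Starting interval: [-6, 3]
Step 1: mid = -3/2, f'(mid) = 0, new interval = [-3/2, -3/2]
Step 2: mid = -3/2, f'(mid) = 0, new interval = [-3/2, -3/2]
Step 3: mid = -3/2, f'(mid) = 0, new interval = [-3/2, -3/2]
Step 4: mid = -3/2, f'(mid) = 0, new interval = [-3/2, -3/2]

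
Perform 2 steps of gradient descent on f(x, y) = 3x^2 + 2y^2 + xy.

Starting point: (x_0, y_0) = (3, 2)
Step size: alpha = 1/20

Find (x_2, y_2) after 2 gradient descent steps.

f(x,y) = 3x^2 + 2y^2 + xy
grad_x = 6x + 1y, grad_y = 4y + 1x
Step 1: grad = (20, 11), (2, 29/20)
Step 2: grad = (269/20, 39/5), (531/400, 53/50)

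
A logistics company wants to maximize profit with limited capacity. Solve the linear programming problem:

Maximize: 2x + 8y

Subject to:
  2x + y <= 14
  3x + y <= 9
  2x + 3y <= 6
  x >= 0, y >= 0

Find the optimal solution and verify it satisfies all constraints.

Feasible vertices: (0, 0), (0, 2), (3, 0)
Objective 2x + 8y at each vertex:
  (0, 0): 0
  (0, 2): 16
  (3, 0): 6
Maximum is 16 at (0, 2).
Verify constraints at (x, y) = (0, 2):
  2*0 + 1*2 = 2 <= 14
  3*0 + 1*2 = 2 <= 9
  2*0 + 3*2 = 6 <= 6 (active)
  x = 0 >= 0, y = 2 >= 0. All constraints satisfied.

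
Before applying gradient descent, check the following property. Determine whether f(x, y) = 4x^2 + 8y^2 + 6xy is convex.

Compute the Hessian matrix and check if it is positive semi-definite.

f(x,y) = 4x^2 + 8y^2 + 6xy
Hessian H = [[8, 6], [6, 16]]
trace(H) = 24, det(H) = 92
Eigenvalues: (24 +/- sqrt(208)) / 2 = 19.21, 4.789
Since both eigenvalues > 0, f is convex.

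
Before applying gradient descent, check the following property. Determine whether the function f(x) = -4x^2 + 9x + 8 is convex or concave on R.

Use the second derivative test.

f(x) = -4x^2 + 9x + 8
f'(x) = -8x + 9
f''(x) = -8
Since f''(x) = -8 < 0 for all x, f is concave on R.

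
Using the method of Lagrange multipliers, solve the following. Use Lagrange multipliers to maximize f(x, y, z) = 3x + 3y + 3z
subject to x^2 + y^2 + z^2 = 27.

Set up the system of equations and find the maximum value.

Lagrange conditions: 3 = 2*lambda*x, 3 = 2*lambda*y, 3 = 2*lambda*z
So x:3 = y:3 = z:3, i.e. x = 3t, y = 3t, z = 3t
Constraint: t^2*(3^2 + 3^2 + 3^2) = 27
  t^2 * 27 = 27  =>  t = sqrt(1)
Maximum = 3*3t + 3*3t + 3*3t = 27*sqrt(1) = 27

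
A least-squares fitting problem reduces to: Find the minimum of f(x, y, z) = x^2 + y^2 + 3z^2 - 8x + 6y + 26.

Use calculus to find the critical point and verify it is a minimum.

f(x,y,z) = x^2 + y^2 + 3z^2 - 8x + 6y + 26
df/dx = 2x + (-8) = 0 => x = 4
df/dy = 2y + (6) = 0 => y = -3
df/dz = 6z + (0) = 0 => z = 0
f(4,-3,0) = 1*(4)^2 + 1*(-3)^2 + 3*(0)^2 + -8*(4) + 6*(-3) + 26 = 1
Hessian is diagonal with entries 2, 2, 6 > 0, confirmed minimum.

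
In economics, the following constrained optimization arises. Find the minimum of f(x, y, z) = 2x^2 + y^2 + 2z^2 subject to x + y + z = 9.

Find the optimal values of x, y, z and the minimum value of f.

Using Lagrange multipliers on f = 2x^2 + y^2 + 2z^2 with constraint x + y + z = 9:
Conditions: 2*2*x = lambda, 2*1*y = lambda, 2*2*z = lambda
So x = lambda/4, y = lambda/2, z = lambda/4
Substituting into constraint: lambda * (1) = 9
lambda = 9
x = 9/4, y = 9/2, z = 9/4
Minimum value = 81/2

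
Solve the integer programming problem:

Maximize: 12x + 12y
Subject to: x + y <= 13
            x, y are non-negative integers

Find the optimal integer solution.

Objective: 12x + 12y, constraint: x + y <= 13
Coefficient of x is 12 >= coefficient of y is 12, so allocate the entire budget to x.
Optimal: x = 13, y = 0, value = 156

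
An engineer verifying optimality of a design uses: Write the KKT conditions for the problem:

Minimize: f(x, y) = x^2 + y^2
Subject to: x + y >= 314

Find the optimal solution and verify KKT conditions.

KKT conditions for min x^2 + y^2 s.t. x + y >= 314:
Stationarity: 2x = mu, 2y = mu
So x = y = mu/2.
Complementary slackness: mu*(x + y - 314) = 0
Primal feasibility: x + y >= 314; dual feasibility: mu >= 0
If mu = 0 then x = y = 0, but 0 + 0 < 314 is infeasible, so the constraint is active.
Constraint active: x + y = 2*(mu/2) = 314 => mu = 314
x = y = 157, f = 49298
Verify: stationarity 2*157 = 314 = mu; primal 157 + 157 = 314 >= 314; dual mu = 314 >= 0; complementary slackness 314*(314 - 314) = 0. All KKT conditions hold.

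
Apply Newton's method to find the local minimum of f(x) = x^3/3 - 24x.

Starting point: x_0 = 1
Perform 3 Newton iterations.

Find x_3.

f(x) = x^3/3 - 24x
f'(x) = x^2 - 24, f''(x) = 2x
Newton update: x_{n+1} = x_n - (x_n^2 - 24)/(2*x_n)
Step 1: x_0 = 1, f'=-23, f''=2, x_1 = 25/2
Step 2: x_1 = 25/2, f'=529/4, f''=25, x_2 = 721/100
Step 3: x_2 = 721/100, f'=279841/10000, f''=721/50, x_3 = 759841/144200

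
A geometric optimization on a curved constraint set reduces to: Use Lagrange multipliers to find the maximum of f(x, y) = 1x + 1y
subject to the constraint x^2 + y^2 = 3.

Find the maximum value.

Set up Lagrange conditions: grad f = lambda * grad g
  1 = 2*lambda*x
  1 = 2*lambda*y
From these: x/y = 1/1, so x = 1t, y = 1t for some t.
Substitute into constraint: (1t)^2 + (1t)^2 = 3
  t^2 * 2 = 3
  t = sqrt(3/2)
Maximum = 1*x + 1*y = (1^2 + 1^2)*t = 2 * sqrt(3/2) = sqrt(6)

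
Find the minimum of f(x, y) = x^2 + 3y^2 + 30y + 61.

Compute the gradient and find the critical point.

f(x,y) = x^2 + 3y^2 + 30y + 61
df/dx = 2x + (0) = 0  =>  x = 0
df/dy = 6y + (30) = 0  =>  y = -5
f(0, -5) = 1*(0)^2 + 3*(-5)^2 + 30*(-5) + 61 = -14
Hessian is diagonal with entries 2, 6 > 0, so this is a minimum.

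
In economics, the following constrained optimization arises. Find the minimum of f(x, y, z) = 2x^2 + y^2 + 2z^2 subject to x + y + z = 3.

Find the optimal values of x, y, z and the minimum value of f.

Using Lagrange multipliers on f = 2x^2 + y^2 + 2z^2 with constraint x + y + z = 3:
Conditions: 2*2*x = lambda, 2*1*y = lambda, 2*2*z = lambda
So x = lambda/4, y = lambda/2, z = lambda/4
Substituting into constraint: lambda * (1) = 3
lambda = 3
x = 3/4, y = 3/2, z = 3/4
Minimum value = 9/2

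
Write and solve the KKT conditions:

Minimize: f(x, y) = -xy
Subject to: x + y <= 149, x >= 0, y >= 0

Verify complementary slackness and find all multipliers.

Problem: min -xy s.t. x + y <= 149 (multiplier lambda), x >= 0 (mu_x), y >= 0 (mu_y)
KKT stationarity: -y + lambda - mu_x = 0, -x + lambda - mu_y = 0, with lambda, mu_x, mu_y >= 0
Complementary slackness: lambda*(x + y - 149) = 0, mu_x*x = 0, mu_y*y = 0
If lambda = 0: y = -mu_x <= 0 and x = -mu_y <= 0 force x = y = 0 with f = 0; but x = y = 149/2 is feasible with f = -22201/4 < 0, so this is not the minimum. Hence lambda > 0 and x + y = 149.
Try x > 0, y > 0 (so mu_x = mu_y = 0): y = lambda, x = lambda => x = y = lambda
x + y = 149 => 2*lambda = 149 => lambda = 149/2
x* = y* = 149/2 > 0, consistent with mu_x = mu_y = 0.
(Any feasible point with x = 0 or y = 0 has f = 0 > -22201/4, so the minimum is not on those boundaries.)
min(-xy) = -22201/4 (i.e. max xy = 22201/4)
Multipliers: lambda = 149/2, mu_x = 0, mu_y = 0
Complementary slackness: lambda*(x + y - 149) = 149/2*(149/2 + 149/2 - 149) = 0, mu_x*x = 0*149/2 = 0, mu_y*y = 0*149/2 = 0. Satisfied.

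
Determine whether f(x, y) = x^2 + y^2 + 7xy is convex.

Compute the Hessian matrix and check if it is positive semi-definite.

f(x,y) = x^2 + y^2 + 7xy
Hessian H = [[2, 7], [7, 2]]
trace(H) = 4, det(H) = -45
Eigenvalues: (4 +/- sqrt(196)) / 2 = 9, -5
Since not both eigenvalues positive, f is neither convex nor concave.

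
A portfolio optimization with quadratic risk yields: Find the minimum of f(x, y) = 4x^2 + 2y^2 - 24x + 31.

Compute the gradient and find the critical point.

f(x,y) = 4x^2 + 2y^2 - 24x + 31
df/dx = 8x + (-24) = 0  =>  x = 3
df/dy = 4y + (0) = 0  =>  y = 0
f(3, 0) = 4*(3)^2 + 2*(0)^2 + -24*(3) + 31 = -5
Hessian is diagonal with entries 8, 4 > 0, so this is a minimum.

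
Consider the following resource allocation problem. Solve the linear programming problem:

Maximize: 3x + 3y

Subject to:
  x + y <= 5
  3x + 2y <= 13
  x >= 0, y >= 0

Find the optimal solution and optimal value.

Feasible vertices: (0, 0), (0, 5), (3, 2), (13/3, 0)
Objective 3x + 3y at each:
  (0, 0): 0
  (0, 5): 15
  (3, 2): 15
  (13/3, 0): 13
Maximum is 15 at (0, 5).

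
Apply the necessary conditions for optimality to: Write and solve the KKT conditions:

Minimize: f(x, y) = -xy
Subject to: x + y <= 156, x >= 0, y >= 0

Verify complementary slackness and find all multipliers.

Problem: min -xy s.t. x + y <= 156 (multiplier lambda), x >= 0 (mu_x), y >= 0 (mu_y)
KKT stationarity: -y + lambda - mu_x = 0, -x + lambda - mu_y = 0, with lambda, mu_x, mu_y >= 0
Complementary slackness: lambda*(x + y - 156) = 0, mu_x*x = 0, mu_y*y = 0
If lambda = 0: y = -mu_x <= 0 and x = -mu_y <= 0 force x = y = 0 with f = 0; but x = y = 78 is feasible with f = -6084 < 0, so this is not the minimum. Hence lambda > 0 and x + y = 156.
Try x > 0, y > 0 (so mu_x = mu_y = 0): y = lambda, x = lambda => x = y = lambda
x + y = 156 => 2*lambda = 156 => lambda = 78
x* = y* = 78 > 0, consistent with mu_x = mu_y = 0.
(Any feasible point with x = 0 or y = 0 has f = 0 > -6084, so the minimum is not on those boundaries.)
min(-xy) = -6084 (i.e. max xy = 6084)
Multipliers: lambda = 78, mu_x = 0, mu_y = 0
Complementary slackness: lambda*(x + y - 156) = 78*(78 + 78 - 156) = 0, mu_x*x = 0*78 = 0, mu_y*y = 0*78 = 0. Satisfied.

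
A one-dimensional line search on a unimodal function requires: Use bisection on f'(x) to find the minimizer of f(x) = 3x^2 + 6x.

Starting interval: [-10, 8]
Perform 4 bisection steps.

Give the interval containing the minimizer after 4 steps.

Finding critical point of f(x) = 3x^2 + 6x using bisection on f'(x) = 6x + 6.
f'(x) = 0 when x = -1.
Starting interval: [-10, 8]
Step 1: mid = -1, f'(mid) = 0, new interval = [-1, -1]
Step 2: mid = -1, f'(mid) = 0, new interval = [-1, -1]
Step 3: mid = -1, f'(mid) = 0, new interval = [-1, -1]
Step 4: mid = -1, f'(mid) = 0, new interval = [-1, -1]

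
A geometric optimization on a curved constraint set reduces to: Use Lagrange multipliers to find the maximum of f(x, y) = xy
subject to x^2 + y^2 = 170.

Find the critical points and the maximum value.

Lagrange conditions: y = 2*lambda*x and x = 2*lambda*y
If x = 0 then y = 0, violating the constraint, so x, y != 0.
Dividing: y/x = x/y => x^2 = y^2 => y = x or y = -x
Constraint: 2x^2 = 170 => x^2 = 85 => x = +/-sqrt(85)
Critical points: (sqrt(85), sqrt(85)), (-sqrt(85), -sqrt(85)), (sqrt(85), -sqrt(85)), (-sqrt(85), sqrt(85))
  y = x:  xy = x^2 = 85  at (sqrt(85), sqrt(85)) and (-sqrt(85), -sqrt(85))
  y = -x: xy = -x^2 = -85 at (sqrt(85), -sqrt(85)) and (-sqrt(85), sqrt(85))
Maximum xy = 85 at (sqrt(85), sqrt(85)) and (-sqrt(85), -sqrt(85))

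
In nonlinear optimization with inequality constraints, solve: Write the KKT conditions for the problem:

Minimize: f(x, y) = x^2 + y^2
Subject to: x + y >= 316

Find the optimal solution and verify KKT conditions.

KKT conditions for min x^2 + y^2 s.t. x + y >= 316:
Stationarity: 2x = mu, 2y = mu
So x = y = mu/2.
Complementary slackness: mu*(x + y - 316) = 0
Primal feasibility: x + y >= 316; dual feasibility: mu >= 0
If mu = 0 then x = y = 0, but 0 + 0 < 316 is infeasible, so the constraint is active.
Constraint active: x + y = 2*(mu/2) = 316 => mu = 316
x = y = 158, f = 49928
Verify: stationarity 2*158 = 316 = mu; primal 158 + 158 = 316 >= 316; dual mu = 316 >= 0; complementary slackness 316*(316 - 316) = 0. All KKT conditions hold.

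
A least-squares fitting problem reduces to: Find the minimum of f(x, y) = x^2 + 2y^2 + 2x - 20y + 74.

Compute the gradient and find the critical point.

f(x,y) = x^2 + 2y^2 + 2x - 20y + 74
df/dx = 2x + (2) = 0  =>  x = -1
df/dy = 4y + (-20) = 0  =>  y = 5
f(-1, 5) = 1*(-1)^2 + 2*(5)^2 + 2*(-1) + -20*(5) + 74 = 23
Hessian is diagonal with entries 2, 4 > 0, so this is a minimum.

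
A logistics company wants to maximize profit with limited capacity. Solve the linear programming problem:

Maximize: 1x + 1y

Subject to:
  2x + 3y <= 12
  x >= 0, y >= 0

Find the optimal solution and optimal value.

The feasible region has vertices at [(0, 0), (6, 0), (0, 4)].
Checking objective 1x + 1y at each vertex:
  (0, 0): 1*0 + 1*0 = 0
  (6, 0): 1*6 + 1*0 = 6
  (0, 4): 1*0 + 1*4 = 4
Maximum is 6 at (6, 0).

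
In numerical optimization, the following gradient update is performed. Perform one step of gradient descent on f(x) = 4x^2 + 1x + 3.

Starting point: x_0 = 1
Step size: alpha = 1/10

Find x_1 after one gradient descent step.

f(x) = 4x^2 + 1x + 3
f'(x) = 8x + 1
f'(1) = 8*1 + (1) = 9
x_1 = x_0 - alpha * f'(x_0) = 1 - 1/10 * 9 = 1/10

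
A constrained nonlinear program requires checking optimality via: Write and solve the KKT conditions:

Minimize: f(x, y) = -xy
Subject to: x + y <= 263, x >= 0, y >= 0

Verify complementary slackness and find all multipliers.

Problem: min -xy s.t. x + y <= 263 (multiplier lambda), x >= 0 (mu_x), y >= 0 (mu_y)
KKT stationarity: -y + lambda - mu_x = 0, -x + lambda - mu_y = 0, with lambda, mu_x, mu_y >= 0
Complementary slackness: lambda*(x + y - 263) = 0, mu_x*x = 0, mu_y*y = 0
If lambda = 0: y = -mu_x <= 0 and x = -mu_y <= 0 force x = y = 0 with f = 0; but x = y = 263/2 is feasible with f = -69169/4 < 0, so this is not the minimum. Hence lambda > 0 and x + y = 263.
Try x > 0, y > 0 (so mu_x = mu_y = 0): y = lambda, x = lambda => x = y = lambda
x + y = 263 => 2*lambda = 263 => lambda = 263/2
x* = y* = 263/2 > 0, consistent with mu_x = mu_y = 0.
(Any feasible point with x = 0 or y = 0 has f = 0 > -69169/4, so the minimum is not on those boundaries.)
min(-xy) = -69169/4 (i.e. max xy = 69169/4)
Multipliers: lambda = 263/2, mu_x = 0, mu_y = 0
Complementary slackness: lambda*(x + y - 263) = 263/2*(263/2 + 263/2 - 263) = 0, mu_x*x = 0*263/2 = 0, mu_y*y = 0*263/2 = 0. Satisfied.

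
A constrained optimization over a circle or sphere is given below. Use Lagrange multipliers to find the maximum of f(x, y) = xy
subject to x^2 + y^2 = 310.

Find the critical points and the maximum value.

Lagrange conditions: y = 2*lambda*x and x = 2*lambda*y
If x = 0 then y = 0, violating the constraint, so x, y != 0.
Dividing: y/x = x/y => x^2 = y^2 => y = x or y = -x
Constraint: 2x^2 = 310 => x^2 = 155 => x = +/-sqrt(155)
Critical points: (sqrt(155), sqrt(155)), (-sqrt(155), -sqrt(155)), (sqrt(155), -sqrt(155)), (-sqrt(155), sqrt(155))
  y = x:  xy = x^2 = 155  at (sqrt(155), sqrt(155)) and (-sqrt(155), -sqrt(155))
  y = -x: xy = -x^2 = -155 at (sqrt(155), -sqrt(155)) and (-sqrt(155), sqrt(155))
Maximum xy = 155 at (sqrt(155), sqrt(155)) and (-sqrt(155), -sqrt(155))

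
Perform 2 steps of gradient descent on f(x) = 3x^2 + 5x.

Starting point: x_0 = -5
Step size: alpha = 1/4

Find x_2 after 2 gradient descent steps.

f(x) = 3x^2 + 5x, f'(x) = 6x + (5)
Step 1: f'(-5) = -25, x_1 = -5 - 1/4 * -25 = 5/4
Step 2: f'(5/4) = 25/2, x_2 = 5/4 - 1/4 * 25/2 = -15/8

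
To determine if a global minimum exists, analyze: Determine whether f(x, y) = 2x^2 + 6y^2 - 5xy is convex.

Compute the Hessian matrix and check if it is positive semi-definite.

f(x,y) = 2x^2 + 6y^2 - 5xy
Hessian H = [[4, -5], [-5, 12]]
trace(H) = 16, det(H) = 23
Eigenvalues: (16 +/- sqrt(164)) / 2 = 14.4, 1.597
Since both eigenvalues > 0, f is convex.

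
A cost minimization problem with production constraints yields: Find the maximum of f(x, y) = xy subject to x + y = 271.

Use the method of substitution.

Substitute y = 271 - x into f(x,y) = xy:
g(x) = x(271 - x) = 271x - x^2
g'(x) = 271 - 2x = 0  =>  x = 271/2
y = 271 - 271/2 = 271/2
Maximum value = (271/2) * (271/2) = 73441/4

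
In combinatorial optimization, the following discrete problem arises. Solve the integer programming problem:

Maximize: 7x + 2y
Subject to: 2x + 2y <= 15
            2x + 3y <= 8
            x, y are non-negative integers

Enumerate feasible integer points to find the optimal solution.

Constraint 1: 2x + 2y <= 15
Constraint 2: 2x + 3y <= 8
Feasible x range (need y >= 0): 0 <= x <= min(15/2, 8/2) => x in {0, ..., 4}.
Enumerate feasible integer points row by row (the coefficient of y is 2 > 0, so for each x the largest feasible y gives the best value):
  x = 0: y <= min((15 - 2*0)/2, (8 - 2*0)/3) => y in {0, ..., 2}; best 7*0 + 2*2 = 4
  x = 1: y <= min((15 - 2*1)/2, (8 - 2*1)/3) => y in {0, ..., 2}; best 7*1 + 2*2 = 11
  x = 2: y <= min((15 - 2*2)/2, (8 - 2*2)/3) => y in {0, ..., 1}; best 7*2 + 2*1 = 16
  x = 3: y <= min((15 - 2*3)/2, (8 - 2*3)/3) => y in {0}; best 7*3 + 2*0 = 21
  x = 4: y <= min((15 - 2*4)/2, (8 - 2*4)/3) => y in {0}; best 7*4 + 2*0 = 28
The maximum 7x + 2y = 28 is achieved at x = 4, y = 0.
Check: 2*4 + 2*0 = 8 <= 15 and 2*4 + 3*0 = 8 <= 8.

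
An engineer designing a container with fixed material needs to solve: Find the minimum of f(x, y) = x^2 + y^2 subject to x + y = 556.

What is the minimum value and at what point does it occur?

Substitute y = 556 - x into f(x,y) = x^2 + y^2:
g(x) = x^2 + (556 - x)^2 = 2x^2 - 1112x + 309136
g'(x) = 4x - 1112 = 0  =>  x = 278
y = 556 - 278 = 278
Minimum value = 278^2 + 278^2 = 154568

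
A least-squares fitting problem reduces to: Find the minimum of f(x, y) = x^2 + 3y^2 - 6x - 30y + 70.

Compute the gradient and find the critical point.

f(x,y) = x^2 + 3y^2 - 6x - 30y + 70
df/dx = 2x + (-6) = 0  =>  x = 3
df/dy = 6y + (-30) = 0  =>  y = 5
f(3, 5) = 1*(3)^2 + 3*(5)^2 + -6*(3) + -30*(5) + 70 = -14
Hessian is diagonal with entries 2, 6 > 0, so this is a minimum.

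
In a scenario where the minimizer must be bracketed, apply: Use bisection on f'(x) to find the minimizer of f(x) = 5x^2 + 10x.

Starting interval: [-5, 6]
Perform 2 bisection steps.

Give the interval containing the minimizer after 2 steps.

Finding critical point of f(x) = 5x^2 + 10x using bisection on f'(x) = 10x + 10.
f'(x) = 0 when x = -1.
Starting interval: [-5, 6]
Step 1: mid = 1/2, f'(mid) = 15, new interval = [-5, 1/2]
Step 2: mid = -9/4, f'(mid) = -25/2, new interval = [-9/4, 1/2]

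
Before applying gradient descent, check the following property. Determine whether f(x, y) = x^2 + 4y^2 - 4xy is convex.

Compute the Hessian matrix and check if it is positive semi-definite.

f(x,y) = x^2 + 4y^2 - 4xy
Hessian H = [[2, -4], [-4, 8]]
trace(H) = 10, det(H) = 0
Eigenvalues: (10 +/- sqrt(100)) / 2 = 10, 0
Since both eigenvalues >= 0, f is convex.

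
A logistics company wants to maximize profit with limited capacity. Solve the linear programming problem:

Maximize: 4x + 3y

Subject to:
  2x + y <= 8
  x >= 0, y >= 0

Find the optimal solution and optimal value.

The feasible region has vertices at [(0, 0), (4, 0), (0, 8)].
Checking objective 4x + 3y at each vertex:
  (0, 0): 4*0 + 3*0 = 0
  (4, 0): 4*4 + 3*0 = 16
  (0, 8): 4*0 + 3*8 = 24
Maximum is 24 at (0, 8).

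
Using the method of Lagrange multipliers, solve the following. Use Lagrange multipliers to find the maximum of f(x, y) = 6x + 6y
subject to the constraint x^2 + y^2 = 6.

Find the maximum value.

Set up Lagrange conditions: grad f = lambda * grad g
  6 = 2*lambda*x
  6 = 2*lambda*y
From these: x/y = 6/6, so x = 6t, y = 6t for some t.
Substitute into constraint: (6t)^2 + (6t)^2 = 6
  t^2 * 72 = 6
  t = sqrt(6/72)
Maximum = 6*x + 6*y = (6^2 + 6^2)*t = 72 * sqrt(6/72) = sqrt(432)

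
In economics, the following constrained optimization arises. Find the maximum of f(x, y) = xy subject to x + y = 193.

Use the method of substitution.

Substitute y = 193 - x into f(x,y) = xy:
g(x) = x(193 - x) = 193x - x^2
g'(x) = 193 - 2x = 0  =>  x = 193/2
y = 193 - 193/2 = 193/2
Maximum value = (193/2) * (193/2) = 37249/4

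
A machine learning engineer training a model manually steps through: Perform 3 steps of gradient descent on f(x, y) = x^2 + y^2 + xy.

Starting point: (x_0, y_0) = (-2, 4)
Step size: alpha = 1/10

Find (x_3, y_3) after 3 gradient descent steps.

f(x,y) = x^2 + y^2 + xy
grad_x = 2x + 1y, grad_y = 2y + 1x
Step 1: grad = (0, 6), (-2, 17/5)
Step 2: grad = (-3/5, 24/5), (-97/50, 73/25)
Step 3: grad = (-24/25, 39/10), (-461/250, 253/100)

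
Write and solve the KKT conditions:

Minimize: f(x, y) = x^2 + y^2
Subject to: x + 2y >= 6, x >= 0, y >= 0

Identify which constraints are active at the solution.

KKT conditions for min x^2 + y^2 s.t. 1x + 2y >= 6, x >= 0, y >= 0:
Stationarity: 2x = mu*1 + mu_x, 2y = mu*2 + mu_y, with mu, mu_x, mu_y >= 0
Complementary slackness: mu*(x + 2y - 6) = 0, mu_x*x = 0, mu_y*y = 0
(0, 0) is infeasible (1*0 + 2*0 < 6), so if mu = 0 stationarity would force x = mu_x/2 >= 0, y = mu_y/2 >= 0 with mu_x*x = mu_y*y = 0, i.e. x = y = 0: contradiction. Hence mu > 0 and x + 2y = 6 is active.
Try x > 0, y > 0 (so mu_x = mu_y = 0): x = 1*mu/2, y = 2*mu/2
Substitute: 1*(1*mu/2) + 2*(2*mu/2) = 6
  mu*5/2 = 6 => mu = 12/5
x* = 6/5 > 0, y* = 12/5 > 0, consistent with mu_x = mu_y = 0.
f is convex and the constraints are linear, so this KKT point is the global minimum.
f* = 36/5
Active constraints: x + 2y >= 6 (holds with equality, mu = 12/5 > 0); x >= 0 and y >= 0 are inactive (mu_x = mu_y = 0).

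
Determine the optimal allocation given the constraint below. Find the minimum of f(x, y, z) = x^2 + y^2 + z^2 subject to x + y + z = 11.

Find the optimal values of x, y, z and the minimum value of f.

Using Lagrange multipliers on f = x^2 + y^2 + z^2 with constraint x + y + z = 11:
Conditions: 2*1*x = lambda, 2*1*y = lambda, 2*1*z = lambda
So x = lambda/2, y = lambda/2, z = lambda/2
Substituting into constraint: lambda * (3/2) = 11
lambda = 22/3
x = 11/3, y = 11/3, z = 11/3
Minimum value = 121/3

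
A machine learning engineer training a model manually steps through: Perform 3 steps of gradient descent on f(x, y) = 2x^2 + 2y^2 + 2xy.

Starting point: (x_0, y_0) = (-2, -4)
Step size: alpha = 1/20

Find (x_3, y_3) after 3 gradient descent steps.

f(x,y) = 2x^2 + 2y^2 + 2xy
grad_x = 4x + 2y, grad_y = 4y + 2x
Step 1: grad = (-16, -20), (-6/5, -3)
Step 2: grad = (-54/5, -72/5), (-33/50, -57/25)
Step 3: grad = (-36/5, -261/25), (-3/10, -879/500)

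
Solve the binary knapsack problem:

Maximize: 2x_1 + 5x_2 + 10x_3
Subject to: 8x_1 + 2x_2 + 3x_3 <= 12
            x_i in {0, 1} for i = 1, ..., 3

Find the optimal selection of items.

Items: item 1 (v=2, w=8), item 2 (v=5, w=2), item 3 (v=10, w=3)
Capacity: 12
Checking all 8 subsets (w = total weight, v = total value):
  {}: w = 0, v = 0
  {1}: w = 8, v = 2
  {2}: w = 2, v = 5
  {3}: w = 3, v = 10
  {1, 2}: w = 10, v = 7
  {1, 3}: w = 11, v = 12
  {2, 3}: w = 5, v = 15
  {1, 2, 3}: w = 13 > 12, infeasible
Best feasible subset: items [2, 3]
Total weight: 5 <= 12, total value: 15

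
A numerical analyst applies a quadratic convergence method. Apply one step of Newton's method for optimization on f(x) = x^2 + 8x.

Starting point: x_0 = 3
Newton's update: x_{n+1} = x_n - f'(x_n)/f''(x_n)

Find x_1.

f(x) = x^2 + 8x
f'(x) = 2x + (8), f''(x) = 2
Newton step: x_1 = x_0 - f'(x_0)/f''(x_0)
f'(3) = 14
x_1 = 3 - 14/2 = -4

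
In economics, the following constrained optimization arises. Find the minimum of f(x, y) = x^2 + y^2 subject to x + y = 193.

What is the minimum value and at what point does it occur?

Substitute y = 193 - x into f(x,y) = x^2 + y^2:
g(x) = x^2 + (193 - x)^2 = 2x^2 - 386x + 37249
g'(x) = 4x - 386 = 0  =>  x = 193/2
y = 193 - 193/2 = 193/2
Minimum value = (193/2)^2 + (193/2)^2 = 37249/2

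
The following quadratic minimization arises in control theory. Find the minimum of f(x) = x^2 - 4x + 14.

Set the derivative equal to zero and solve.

f(x) = x^2 - 4x + 14
f'(x) = 2x + (-4) = 0
x = 4/2 = 2
f(2) = 10
Since f''(x) = 2 > 0, this is a minimum.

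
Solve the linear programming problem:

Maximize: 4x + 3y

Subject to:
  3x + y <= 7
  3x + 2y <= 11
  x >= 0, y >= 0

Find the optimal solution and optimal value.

Feasible vertices: (0, 0), (0, 11/2), (1, 4), (7/3, 0)
Objective 4x + 3y at each:
  (0, 0): 0
  (0, 11/2): 33/2
  (1, 4): 16
  (7/3, 0): 28/3
Maximum is 33/2 at (0, 11/2).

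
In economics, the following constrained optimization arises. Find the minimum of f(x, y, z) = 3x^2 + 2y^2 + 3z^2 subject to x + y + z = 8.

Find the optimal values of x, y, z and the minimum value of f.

Using Lagrange multipliers on f = 3x^2 + 2y^2 + 3z^2 with constraint x + y + z = 8:
Conditions: 2*3*x = lambda, 2*2*y = lambda, 2*3*z = lambda
So x = lambda/6, y = lambda/4, z = lambda/6
Substituting into constraint: lambda * (7/12) = 8
lambda = 96/7
x = 16/7, y = 24/7, z = 16/7
Minimum value = 384/7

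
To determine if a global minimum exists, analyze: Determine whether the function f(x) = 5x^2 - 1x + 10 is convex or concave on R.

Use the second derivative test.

f(x) = 5x^2 - 1x + 10
f'(x) = 10x - 1
f''(x) = 10
Since f''(x) = 10 > 0 for all x, f is convex on R.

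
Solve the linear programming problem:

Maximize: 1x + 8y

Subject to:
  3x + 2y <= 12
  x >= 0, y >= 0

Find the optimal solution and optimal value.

The feasible region has vertices at [(0, 0), (4, 0), (0, 6)].
Checking objective 1x + 8y at each vertex:
  (0, 0): 1*0 + 8*0 = 0
  (4, 0): 1*4 + 8*0 = 4
  (0, 6): 1*0 + 8*6 = 48
Maximum is 48 at (0, 6).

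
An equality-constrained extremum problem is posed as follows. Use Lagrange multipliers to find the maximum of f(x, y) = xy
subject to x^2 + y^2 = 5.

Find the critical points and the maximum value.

Lagrange conditions: y = 2*lambda*x and x = 2*lambda*y
If x = 0 then y = 0, violating the constraint, so x, y != 0.
Dividing: y/x = x/y => x^2 = y^2 => y = x or y = -x
Constraint: 2x^2 = 5 => x^2 = 5/2 => x = +/-sqrt(5/2)
Critical points: (sqrt(5/2), sqrt(5/2)), (-sqrt(5/2), -sqrt(5/2)), (sqrt(5/2), -sqrt(5/2)), (-sqrt(5/2), sqrt(5/2))
  y = x:  xy = x^2 = 5/2  at (sqrt(5/2), sqrt(5/2)) and (-sqrt(5/2), -sqrt(5/2))
  y = -x: xy = -x^2 = -5/2 at (sqrt(5/2), -sqrt(5/2)) and (-sqrt(5/2), sqrt(5/2))
Maximum xy = 5/2 at (sqrt(5/2), sqrt(5/2)) and (-sqrt(5/2), -sqrt(5/2))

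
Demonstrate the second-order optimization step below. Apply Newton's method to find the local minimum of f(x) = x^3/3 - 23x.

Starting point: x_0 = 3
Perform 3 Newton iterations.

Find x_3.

f(x) = x^3/3 - 23x
f'(x) = x^2 - 23, f''(x) = 2x
Newton update: x_{n+1} = x_n - (x_n^2 - 23)/(2*x_n)
Step 1: x_0 = 3, f'=-14, f''=6, x_1 = 16/3
Step 2: x_1 = 16/3, f'=49/9, f''=32/3, x_2 = 463/96
Step 3: x_2 = 463/96, f'=2401/9216, f''=463/48, x_3 = 426337/88896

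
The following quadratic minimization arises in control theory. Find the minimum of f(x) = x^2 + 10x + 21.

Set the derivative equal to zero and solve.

f(x) = x^2 + 10x + 21
f'(x) = 2x + (10) = 0
x = -10/2 = -5
f(-5) = -4
Since f''(x) = 2 > 0, this is a minimum.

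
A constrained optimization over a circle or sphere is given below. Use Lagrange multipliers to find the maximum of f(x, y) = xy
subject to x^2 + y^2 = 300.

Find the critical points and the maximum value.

Lagrange conditions: y = 2*lambda*x and x = 2*lambda*y
If x = 0 then y = 0, violating the constraint, so x, y != 0.
Dividing: y/x = x/y => x^2 = y^2 => y = x or y = -x
Constraint: 2x^2 = 300 => x^2 = 150 => x = +/-sqrt(150)
Critical points: (sqrt(150), sqrt(150)), (-sqrt(150), -sqrt(150)), (sqrt(150), -sqrt(150)), (-sqrt(150), sqrt(150))
  y = x:  xy = x^2 = 150  at (sqrt(150), sqrt(150)) and (-sqrt(150), -sqrt(150))
  y = -x: xy = -x^2 = -150 at (sqrt(150), -sqrt(150)) and (-sqrt(150), sqrt(150))
Maximum xy = 150 at (sqrt(150), sqrt(150)) and (-sqrt(150), -sqrt(150))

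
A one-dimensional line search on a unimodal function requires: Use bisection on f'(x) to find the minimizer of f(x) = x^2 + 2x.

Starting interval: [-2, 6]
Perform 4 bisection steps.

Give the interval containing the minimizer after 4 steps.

Finding critical point of f(x) = x^2 + 2x using bisection on f'(x) = 2x + 2.
f'(x) = 0 when x = -1.
Starting interval: [-2, 6]
Step 1: mid = 2, f'(mid) = 6, new interval = [-2, 2]
Step 2: mid = 0, f'(mid) = 2, new interval = [-2, 0]
Step 3: mid = -1, f'(mid) = 0, new interval = [-1, -1]
Step 4: mid = -1, f'(mid) = 0, new interval = [-1, -1]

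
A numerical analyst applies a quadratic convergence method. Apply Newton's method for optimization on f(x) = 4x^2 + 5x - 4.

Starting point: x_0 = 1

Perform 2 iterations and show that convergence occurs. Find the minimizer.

f(x) = 4x^2 + 5x - 4, f'(x) = 8x + (5), f''(x) = 8
Step 1: f'(1) = 13, x_1 = 1 - 13/8 = -5/8
Step 2: f'(-5/8) = 0, x_2 = -5/8 (converged)
Newton's method converges in 1 step for quadratics.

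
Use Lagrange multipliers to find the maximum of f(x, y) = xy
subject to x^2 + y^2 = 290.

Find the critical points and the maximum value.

Lagrange conditions: y = 2*lambda*x and x = 2*lambda*y
If x = 0 then y = 0, violating the constraint, so x, y != 0.
Dividing: y/x = x/y => x^2 = y^2 => y = x or y = -x
Constraint: 2x^2 = 290 => x^2 = 145 => x = +/-sqrt(145)
Critical points: (sqrt(145), sqrt(145)), (-sqrt(145), -sqrt(145)), (sqrt(145), -sqrt(145)), (-sqrt(145), sqrt(145))
  y = x:  xy = x^2 = 145  at (sqrt(145), sqrt(145)) and (-sqrt(145), -sqrt(145))
  y = -x: xy = -x^2 = -145 at (sqrt(145), -sqrt(145)) and (-sqrt(145), sqrt(145))
Maximum xy = 145 at (sqrt(145), sqrt(145)) and (-sqrt(145), -sqrt(145))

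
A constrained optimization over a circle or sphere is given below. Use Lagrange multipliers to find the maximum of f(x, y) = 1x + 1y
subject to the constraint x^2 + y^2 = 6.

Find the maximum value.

Set up Lagrange conditions: grad f = lambda * grad g
  1 = 2*lambda*x
  1 = 2*lambda*y
From these: x/y = 1/1, so x = 1t, y = 1t for some t.
Substitute into constraint: (1t)^2 + (1t)^2 = 6
  t^2 * 2 = 6
  t = sqrt(6/2)
Maximum = 1*x + 1*y = (1^2 + 1^2)*t = 2 * sqrt(6/2) = sqrt(12)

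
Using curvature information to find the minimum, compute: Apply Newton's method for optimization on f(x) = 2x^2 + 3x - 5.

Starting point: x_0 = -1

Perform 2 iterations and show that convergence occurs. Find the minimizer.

f(x) = 2x^2 + 3x - 5, f'(x) = 4x + (3), f''(x) = 4
Step 1: f'(-1) = -1, x_1 = -1 - -1/4 = -3/4
Step 2: f'(-3/4) = 0, x_2 = -3/4 (converged)
Newton's method converges in 1 step for quadratics.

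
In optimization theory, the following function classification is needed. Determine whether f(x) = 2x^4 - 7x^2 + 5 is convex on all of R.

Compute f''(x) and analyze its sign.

f(x) = 2x^4 - 7x^2 + 5
f'(x) = 8x^3 + -14x
f''(x) = 24x^2 + -14
f''(0) = -14 < 0, so not convex near x = 0
Therefore, f is not globally convex on R.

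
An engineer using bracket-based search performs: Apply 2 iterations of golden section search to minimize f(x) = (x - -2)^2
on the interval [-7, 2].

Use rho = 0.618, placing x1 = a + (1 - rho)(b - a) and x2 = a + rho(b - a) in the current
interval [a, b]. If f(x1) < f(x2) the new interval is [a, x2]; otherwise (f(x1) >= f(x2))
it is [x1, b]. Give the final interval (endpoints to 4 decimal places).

Golden section search for min of f(x) = (x - -2)^2 on [-7, 2].
Each step: x1 = a + (1 - rho)(b - a), x2 = a + rho(b - a); if f(x1) < f(x2) keep [a, x2], otherwise keep [x1, b].
Step 1: [-7.0000, 2.0000], x1=-3.5620 (f=2.4398), x2=-1.4380 (f=0.3158); f(x1) > f(x2) => keep [-3.5620, 2.0000]
Step 2: [-3.5620, 2.0000], x1=-1.4373 (f=0.3166), x2=-0.1247 (f=3.5168); f(x1) < f(x2) => keep [-3.5620, -0.1247]
Final interval: [-3.5620, -0.1247]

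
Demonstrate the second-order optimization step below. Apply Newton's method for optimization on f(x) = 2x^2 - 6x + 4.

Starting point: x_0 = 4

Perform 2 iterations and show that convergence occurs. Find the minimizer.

f(x) = 2x^2 - 6x + 4, f'(x) = 4x + (-6), f''(x) = 4
Step 1: f'(4) = 10, x_1 = 4 - 10/4 = 3/2
Step 2: f'(3/2) = 0, x_2 = 3/2 (converged)
Newton's method converges in 1 step for quadratics.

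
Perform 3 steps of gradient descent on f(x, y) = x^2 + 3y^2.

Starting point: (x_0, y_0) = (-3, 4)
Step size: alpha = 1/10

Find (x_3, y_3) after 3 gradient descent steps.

f(x,y) = x^2 + 3y^2
grad_x = 2x + 0y, grad_y = 6y + 0x
Step 1: grad = (-6, 24), (-12/5, 8/5)
Step 2: grad = (-24/5, 48/5), (-48/25, 16/25)
Step 3: grad = (-96/25, 96/25), (-192/125, 32/125)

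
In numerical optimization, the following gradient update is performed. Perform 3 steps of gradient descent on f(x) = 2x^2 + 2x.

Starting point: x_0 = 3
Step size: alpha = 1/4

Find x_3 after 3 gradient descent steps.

f(x) = 2x^2 + 2x, f'(x) = 4x + (2)
Step 1: f'(3) = 14, x_1 = 3 - 1/4 * 14 = -1/2
Step 2: f'(-1/2) = 0, x_2 = -1/2 - 1/4 * 0 = -1/2
Step 3: f'(-1/2) = 0, x_3 = -1/2 - 1/4 * 0 = -1/2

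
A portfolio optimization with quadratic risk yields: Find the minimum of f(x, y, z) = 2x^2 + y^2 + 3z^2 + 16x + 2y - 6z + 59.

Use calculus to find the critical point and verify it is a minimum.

f(x,y,z) = 2x^2 + y^2 + 3z^2 + 16x + 2y - 6z + 59
df/dx = 4x + (16) = 0 => x = -4
df/dy = 2y + (2) = 0 => y = -1
df/dz = 6z + (-6) = 0 => z = 1
f(-4,-1,1) = 2*(-4)^2 + 1*(-1)^2 + 3*(1)^2 + 16*(-4) + 2*(-1) + -6*(1) + 59 = 23
Hessian is diagonal with entries 4, 2, 6 > 0, confirmed minimum.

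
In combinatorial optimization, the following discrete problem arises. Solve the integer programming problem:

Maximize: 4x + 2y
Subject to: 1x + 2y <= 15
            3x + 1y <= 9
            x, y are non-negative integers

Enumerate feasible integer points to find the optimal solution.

Constraint 1: 1x + 2y <= 15
Constraint 2: 3x + 1y <= 9
Feasible x range (need y >= 0): 0 <= x <= min(15/1, 9/3) => x in {0, ..., 3}.
Enumerate feasible integer points row by row (the coefficient of y is 2 > 0, so for each x the largest feasible y gives the best value):
  x = 0: y <= min((15 - 1*0)/2, (9 - 3*0)/1) => y in {0, ..., 7}; best 4*0 + 2*7 = 14
  x = 1: y <= min((15 - 1*1)/2, (9 - 3*1)/1) => y in {0, ..., 6}; best 4*1 + 2*6 = 16
  x = 2: y <= min((15 - 1*2)/2, (9 - 3*2)/1) => y in {0, ..., 3}; best 4*2 + 2*3 = 14
  x = 3: y <= min((15 - 1*3)/2, (9 - 3*3)/1) => y in {0}; best 4*3 + 2*0 = 12
The maximum 4x + 2y = 16 is achieved at x = 1, y = 6.
Check: 1*1 + 2*6 = 13 <= 15 and 3*1 + 1*6 = 9 <= 9.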